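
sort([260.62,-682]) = [-682,260.62]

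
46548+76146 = 122694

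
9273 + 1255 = 10528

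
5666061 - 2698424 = 2967637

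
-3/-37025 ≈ 0.0000810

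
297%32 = 9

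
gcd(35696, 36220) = 4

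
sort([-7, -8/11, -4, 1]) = [-7, -4, -8/11, 1]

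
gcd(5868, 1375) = 1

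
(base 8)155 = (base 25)49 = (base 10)109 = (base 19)5e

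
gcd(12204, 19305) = 27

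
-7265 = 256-7521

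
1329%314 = 73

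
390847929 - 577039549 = -186191620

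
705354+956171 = 1661525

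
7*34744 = 243208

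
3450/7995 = 230/533 ≈ 0.432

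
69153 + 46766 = 115919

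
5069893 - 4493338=576555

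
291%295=291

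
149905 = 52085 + 97820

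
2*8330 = 16660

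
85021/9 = 9446 + 7/9 ≈ 9446.78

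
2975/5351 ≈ 0.556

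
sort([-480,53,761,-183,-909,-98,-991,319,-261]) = [-991,-909,-480,-261,-183,-98,53,319,761]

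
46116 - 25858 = 20258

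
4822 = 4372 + 450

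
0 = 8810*0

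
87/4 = 21 + 3/4 = 21.75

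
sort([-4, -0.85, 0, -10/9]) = [-4, -10/9, -0.85, 0]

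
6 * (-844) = -5064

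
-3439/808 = -4-207/808 ≈ -4.26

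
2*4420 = 8840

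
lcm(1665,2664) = 13320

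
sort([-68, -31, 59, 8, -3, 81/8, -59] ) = [-68, -59, -31, -3, 8, 81/8, 59] 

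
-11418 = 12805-24223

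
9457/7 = 1351 = 1351.00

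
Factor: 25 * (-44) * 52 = -1 * 2^4 * 5^2 * 11^1 * 13^1 = -57200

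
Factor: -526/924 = -1*2^(-1)*3^(-1)*7^(-1)*11^(-1)*263^1 = -263/462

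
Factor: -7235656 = -1 * 2^3 * 19^1 * 181^1 * 263^1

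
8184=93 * 88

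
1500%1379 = 121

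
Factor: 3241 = 7^1 * 463^1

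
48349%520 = 509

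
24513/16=1532 + 1/16 ≈ 1532.06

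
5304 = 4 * 1326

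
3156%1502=152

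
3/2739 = 1/913 ≈ 0.00110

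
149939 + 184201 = 334140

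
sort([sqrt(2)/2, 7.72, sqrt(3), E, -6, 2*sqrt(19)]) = [-6, sqrt(2)/2, sqrt(3), E, 7.72, 2*sqrt(19)]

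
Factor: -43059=-1*3^1*31^1*463^1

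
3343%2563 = 780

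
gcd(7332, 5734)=94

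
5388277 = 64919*83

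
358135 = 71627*5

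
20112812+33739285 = 53852097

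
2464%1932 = 532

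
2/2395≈0.000835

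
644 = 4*161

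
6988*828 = 5786064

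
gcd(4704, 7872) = 96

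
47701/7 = 6814 + 3/7 ≈ 6814.43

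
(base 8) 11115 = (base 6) 33405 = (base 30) 565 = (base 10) 4685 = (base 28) 5r9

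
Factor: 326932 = 2^2 * 37^1 * 47^2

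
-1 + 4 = 3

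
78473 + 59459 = 137932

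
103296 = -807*(-128)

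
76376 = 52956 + 23420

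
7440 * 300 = 2232000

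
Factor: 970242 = 2^1*3^1*7^1*13^1*1777^1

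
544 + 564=1108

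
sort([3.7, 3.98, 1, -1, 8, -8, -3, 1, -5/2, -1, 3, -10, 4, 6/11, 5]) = [-10, -8, -3, -5/2, -1, -1, 6/11, 1, 1, 3, 3.7, 3.98, 4, 5, 8]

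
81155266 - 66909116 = 14246150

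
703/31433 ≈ 0.0224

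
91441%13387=11119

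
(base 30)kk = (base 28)m4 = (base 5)4440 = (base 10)620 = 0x26c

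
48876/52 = 939 + 12/13 ≈ 939.92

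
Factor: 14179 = 11^1*1289^1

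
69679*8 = 557432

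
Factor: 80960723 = 67^1*73^1*16553^1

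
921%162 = 111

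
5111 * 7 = 35777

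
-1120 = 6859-7979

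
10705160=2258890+8446270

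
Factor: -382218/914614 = -1 * 3^1 * 63703^1 * 457307^ (-1) = -191109/457307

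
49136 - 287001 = -237865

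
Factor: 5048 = 2^3 * 631^1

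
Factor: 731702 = 2^1 * 365851^1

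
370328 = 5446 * 68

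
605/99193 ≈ 0.00610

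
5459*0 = 0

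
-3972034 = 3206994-7179028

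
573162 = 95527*6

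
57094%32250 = 24844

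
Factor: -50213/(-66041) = 149^1*337^1*66041^(-1)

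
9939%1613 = 261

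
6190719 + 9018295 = 15209014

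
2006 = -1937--3943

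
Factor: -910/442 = -1 * 5^1 * 7^1 * 17^(-1) = -35/17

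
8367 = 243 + 8124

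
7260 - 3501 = 3759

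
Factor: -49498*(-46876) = 2^3*11719^1*24749^1 = 2320268248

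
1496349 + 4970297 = 6466646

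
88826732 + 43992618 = 132819350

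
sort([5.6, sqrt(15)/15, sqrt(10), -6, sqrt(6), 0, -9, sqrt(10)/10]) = [-9, -6, 0, sqrt(15)/15, sqrt(10)/10, sqrt(6), sqrt(10), 5.6]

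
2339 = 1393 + 946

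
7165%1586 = 821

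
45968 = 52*884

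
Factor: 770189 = 7^1*47^1*2341^1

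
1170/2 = 585 = 585.00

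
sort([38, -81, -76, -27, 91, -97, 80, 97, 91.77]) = [-97, -81, -76, -27, 38, 80, 91, 91.77, 97]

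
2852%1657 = 1195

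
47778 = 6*7963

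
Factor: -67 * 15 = -1 * 3^1 * 5^1 * 67^1 = -1005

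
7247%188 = 103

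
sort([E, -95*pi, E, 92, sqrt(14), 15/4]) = [-95*pi, E, E, sqrt(14), 15/4, 92]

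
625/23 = 27 + 4/23 ≈ 27.17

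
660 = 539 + 121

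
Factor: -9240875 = -1 * 5^3 * 7^1 * 59^1 * 179^1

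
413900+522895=936795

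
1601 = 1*1601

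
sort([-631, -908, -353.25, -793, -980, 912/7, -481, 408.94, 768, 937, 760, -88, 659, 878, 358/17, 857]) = [-980, -908, -793, -631, -481, -353.25, -88, 358/17, 912/7, 408.94, 659, 760, 768, 857, 878, 937]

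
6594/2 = 3297 = 3297.00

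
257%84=5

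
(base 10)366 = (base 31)bp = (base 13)222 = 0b101101110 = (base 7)1032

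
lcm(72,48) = 144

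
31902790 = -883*(-36130)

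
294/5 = 58 + 4/5 = 58.80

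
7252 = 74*98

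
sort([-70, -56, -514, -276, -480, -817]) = [-817, -514, -480, -276, -70, -56]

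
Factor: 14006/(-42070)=-1 * 5^(-1) * 7^(-1) * 47^1 * 149^1 * 601^(-1)=-7003/21035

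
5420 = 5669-249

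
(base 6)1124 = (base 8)414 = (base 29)97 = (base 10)268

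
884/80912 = 17/1556≈0.0109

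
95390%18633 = 2225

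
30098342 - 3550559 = 26547783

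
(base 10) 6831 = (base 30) 7hl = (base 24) bkf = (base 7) 25626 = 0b1101010101111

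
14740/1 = 14740 = 14740.00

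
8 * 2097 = 16776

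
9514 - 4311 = 5203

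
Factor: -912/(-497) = 2^4*3^1*7^(-1)*19^1*71^(-1)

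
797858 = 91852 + 706006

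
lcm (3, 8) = 24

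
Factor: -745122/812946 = -1 * 7^1 * 113^1 * 863^(-1) = -791/863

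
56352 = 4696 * 12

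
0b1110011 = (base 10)115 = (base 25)4f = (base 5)430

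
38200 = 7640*5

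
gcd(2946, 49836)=6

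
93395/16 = 5837 + 3/16 ≈ 5837.19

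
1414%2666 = 1414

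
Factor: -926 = -1*2^1*463^1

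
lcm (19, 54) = 1026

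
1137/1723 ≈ 0.660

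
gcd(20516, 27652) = 892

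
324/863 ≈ 0.375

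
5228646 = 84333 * 62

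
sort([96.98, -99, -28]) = [-99, -28, 96.98]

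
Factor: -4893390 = -1*2^1*3^2*5^1*54371^1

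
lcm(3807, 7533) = 354051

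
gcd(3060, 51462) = 18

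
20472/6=3412=3412.00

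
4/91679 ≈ 0.0000436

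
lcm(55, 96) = 5280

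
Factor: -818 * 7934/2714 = -1 * 2^1 * 23^(-1) * 59^(-1) * 409^1 * 3967^1 = -3245006/1357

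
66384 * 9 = 597456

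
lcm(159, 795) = 795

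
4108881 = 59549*69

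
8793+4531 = 13324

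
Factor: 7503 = 3^1*41^1*61^1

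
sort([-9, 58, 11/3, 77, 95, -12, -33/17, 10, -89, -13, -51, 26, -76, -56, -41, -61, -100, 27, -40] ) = [-100, -89, -76, -61, -56, -51, -41, -40, -13, -12, -9, -33/17, 11/3, 10, 26, 27, 58, 77, 95] 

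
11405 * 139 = 1585295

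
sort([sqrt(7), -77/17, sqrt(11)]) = [-77/17, sqrt(7), sqrt(11)]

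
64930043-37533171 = 27396872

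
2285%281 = 37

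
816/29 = 28 + 4/29 ≈ 28.14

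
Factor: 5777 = 53^1*109^1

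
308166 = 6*51361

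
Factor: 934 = 2^1*467^1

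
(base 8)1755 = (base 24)1hl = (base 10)1005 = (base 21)25i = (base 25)1f5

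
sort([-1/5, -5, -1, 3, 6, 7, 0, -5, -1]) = [-5, -5, -1, -1, -1/5, 0, 3, 6, 7]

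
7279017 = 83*87699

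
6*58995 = 353970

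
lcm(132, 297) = 1188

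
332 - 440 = -108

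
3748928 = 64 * 58577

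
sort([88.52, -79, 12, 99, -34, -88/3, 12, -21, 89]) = [-79, -34, -88/3, -21, 12, 12, 88.52, 89, 99]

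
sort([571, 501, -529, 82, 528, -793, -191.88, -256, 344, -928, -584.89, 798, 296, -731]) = [-928, -793, -731, -584.89, -529, -256, -191.88, 82, 296, 344, 501, 528, 571, 798]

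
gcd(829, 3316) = 829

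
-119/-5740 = 17/820 ≈ 0.0207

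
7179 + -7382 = -203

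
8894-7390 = 1504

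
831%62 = 25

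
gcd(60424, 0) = 60424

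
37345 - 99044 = -61699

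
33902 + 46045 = 79947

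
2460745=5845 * 421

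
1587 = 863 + 724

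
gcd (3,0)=3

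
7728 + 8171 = 15899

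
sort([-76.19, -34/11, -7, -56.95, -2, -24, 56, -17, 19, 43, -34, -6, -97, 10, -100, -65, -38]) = [-100, -97, -76.19, -65, -56.95, -38, -34, -24, -17, -7, -6, -34/11, -2, 10, 19, 43, 56]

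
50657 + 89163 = 139820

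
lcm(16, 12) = 48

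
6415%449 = 129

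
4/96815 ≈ 0.0000413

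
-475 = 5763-6238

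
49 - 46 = 3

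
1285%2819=1285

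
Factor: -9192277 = -1*9192277^1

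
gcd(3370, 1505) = 5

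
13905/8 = 1738 + 1/8 ≈ 1738.13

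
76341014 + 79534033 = 155875047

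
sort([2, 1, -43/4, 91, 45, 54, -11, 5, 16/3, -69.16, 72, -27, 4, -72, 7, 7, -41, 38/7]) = [-72, -69.16, -41, -27, -11, -43/4, 1, 2, 4, 5, 16/3, 38/7, 7, 7, 45, 54, 72, 91]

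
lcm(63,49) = 441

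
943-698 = 245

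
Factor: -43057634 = -1*2^1*17^1*29^1*43669^1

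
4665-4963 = -298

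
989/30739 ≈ 0.0322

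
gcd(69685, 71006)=1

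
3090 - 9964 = -6874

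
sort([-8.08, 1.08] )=[-8.08, 1.08] 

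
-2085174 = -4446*469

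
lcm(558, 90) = 2790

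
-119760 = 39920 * (-3) 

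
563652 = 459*1228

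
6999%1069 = 585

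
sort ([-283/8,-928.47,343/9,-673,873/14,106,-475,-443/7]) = [-928.47,-673,-475,-443/7,-283/8,343/9,873/14,106]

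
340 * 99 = 33660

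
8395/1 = 8395 = 8395.00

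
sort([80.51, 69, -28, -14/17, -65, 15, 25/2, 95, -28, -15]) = [-65, -28, -28, -15, -14/17, 25/2, 15, 69, 80.51, 95]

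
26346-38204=-11858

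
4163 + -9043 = -4880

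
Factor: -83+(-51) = -1*2^1*67^1 = -134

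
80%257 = 80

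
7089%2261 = 306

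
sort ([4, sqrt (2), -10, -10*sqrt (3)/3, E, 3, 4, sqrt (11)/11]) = [-10, -10*sqrt (3)/3, sqrt (11)/11, sqrt (2), E, 3, 4, 4]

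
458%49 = 17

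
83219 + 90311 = 173530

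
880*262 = 230560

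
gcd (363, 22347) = 3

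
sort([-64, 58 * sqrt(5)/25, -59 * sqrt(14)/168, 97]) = [-64, -59 * sqrt(14)/168, 58 * sqrt(5)/25, 97]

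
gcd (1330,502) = 2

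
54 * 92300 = 4984200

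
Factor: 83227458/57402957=2^1*41^1*173^(-1)*110603^(-1)*338323^1=27742486/19134319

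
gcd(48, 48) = 48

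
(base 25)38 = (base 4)1103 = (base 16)53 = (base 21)3k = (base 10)83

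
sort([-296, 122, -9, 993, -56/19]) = [-296, -9, -56/19, 122, 993]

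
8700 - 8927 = -227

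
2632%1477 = 1155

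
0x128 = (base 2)100101000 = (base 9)358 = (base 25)bl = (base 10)296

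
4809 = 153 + 4656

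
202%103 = 99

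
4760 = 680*7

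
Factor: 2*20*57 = 2^3*3^1*5^1*19^1 = 2280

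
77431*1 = 77431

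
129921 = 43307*3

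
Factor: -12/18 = -1*2^1*3^(-1) = -2/3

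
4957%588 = 253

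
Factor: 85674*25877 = 2^1*3^1*109^1*113^1*131^1*229^1 = 2216986098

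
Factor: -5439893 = -1*157^1*34649^1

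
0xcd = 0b11001101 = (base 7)412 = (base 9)247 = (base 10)205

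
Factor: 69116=2^2*37^1*467^1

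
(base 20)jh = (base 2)110001101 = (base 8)615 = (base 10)397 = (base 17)166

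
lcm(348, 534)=30972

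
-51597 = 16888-68485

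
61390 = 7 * 8770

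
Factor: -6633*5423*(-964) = 2^2*3^2*11^2*17^1*29^1*67^1*241^1 = 34675811676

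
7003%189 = 10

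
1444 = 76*19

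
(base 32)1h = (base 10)49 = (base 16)31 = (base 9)54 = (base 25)1o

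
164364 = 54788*3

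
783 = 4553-3770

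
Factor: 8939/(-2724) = -1*2^(-2)*3^(-1)*7^1*227^(-1)*1277^1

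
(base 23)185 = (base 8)1316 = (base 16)2ce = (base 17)284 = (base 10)718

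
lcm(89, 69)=6141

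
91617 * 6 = 549702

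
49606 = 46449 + 3157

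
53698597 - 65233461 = -11534864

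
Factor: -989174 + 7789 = -1*5^1*196277^1 = -981385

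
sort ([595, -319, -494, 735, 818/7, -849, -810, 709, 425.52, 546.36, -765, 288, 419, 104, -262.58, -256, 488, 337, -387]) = [-849, -810, -765, -494, -387, -319, -262.58, -256, 104, 818/7, 288, 337, 419, 425.52, 488, 546.36, 595, 709, 735]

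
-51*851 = -43401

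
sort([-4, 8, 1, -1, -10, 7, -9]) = [-10, -9, -4, -1, 1, 7, 8]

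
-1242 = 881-2123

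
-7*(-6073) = 42511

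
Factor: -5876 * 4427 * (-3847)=2^2 * 13^1 * 19^1 * 113^1 * 233^1 * 3847^1=100072211044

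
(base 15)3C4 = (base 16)35B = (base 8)1533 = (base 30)SJ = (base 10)859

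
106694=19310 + 87384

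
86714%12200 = 1314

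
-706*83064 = -58643184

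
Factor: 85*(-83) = -1*5^1*17^1*83^1 = -7055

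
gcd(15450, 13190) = 10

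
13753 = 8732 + 5021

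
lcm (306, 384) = 19584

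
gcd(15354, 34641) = 9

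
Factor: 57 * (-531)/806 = -1 * 2^ (-1) * 3^3 * 13^ (-1) * 19^1 * 31^ (-1) * 59^1 = -30267/806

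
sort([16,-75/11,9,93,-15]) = [-15,-75/11,9,16,93]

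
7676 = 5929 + 1747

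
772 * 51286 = 39592792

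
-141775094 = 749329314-891104408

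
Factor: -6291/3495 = -1 * 3^2 * 5^(-1) = -9/5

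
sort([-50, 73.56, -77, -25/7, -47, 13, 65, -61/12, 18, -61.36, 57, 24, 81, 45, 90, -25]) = [-77, -61.36, -50, -47, -25, -61/12, -25/7, 13, 18, 24, 45, 57, 65, 73.56, 81, 90]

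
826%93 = 82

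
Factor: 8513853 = 3^1*2837951^1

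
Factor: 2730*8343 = 2^1*3^5*5^1*7^1*13^1*103^1 = 22776390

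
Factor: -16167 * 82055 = -1 * 3^1 * 5^1 * 17^1 * 317^1 * 16411^1 = -1326583185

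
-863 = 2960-3823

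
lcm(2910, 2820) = 273540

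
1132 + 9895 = 11027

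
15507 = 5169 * 3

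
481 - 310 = 171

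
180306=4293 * 42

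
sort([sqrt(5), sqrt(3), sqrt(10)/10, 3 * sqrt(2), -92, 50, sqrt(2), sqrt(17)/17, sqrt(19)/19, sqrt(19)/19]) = [-92, sqrt(19)/19, sqrt(19)/19, sqrt(17)/17, sqrt(10)/10, sqrt(2), sqrt(3), sqrt(5), 3 * sqrt(2), 50]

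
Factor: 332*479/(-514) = -1*2^1*83^1*257^(-1)*479^1 = -79514/257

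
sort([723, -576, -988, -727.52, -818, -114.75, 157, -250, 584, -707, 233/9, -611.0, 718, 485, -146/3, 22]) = [-988, -818, -727.52, -707, -611.0, -576, -250, -114.75, -146/3, 22, 233/9, 157, 485, 584, 718, 723]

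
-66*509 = -33594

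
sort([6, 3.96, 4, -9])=[-9, 3.96, 4, 6]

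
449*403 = 180947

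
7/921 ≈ 0.00760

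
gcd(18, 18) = 18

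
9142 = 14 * 653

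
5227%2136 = 955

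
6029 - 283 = 5746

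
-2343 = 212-2555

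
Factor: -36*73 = -1*2^2*3^2*73^1 = -2628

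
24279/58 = 418 + 35/58 ≈ 418.60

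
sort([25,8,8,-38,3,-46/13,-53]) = [-53,-38,-46/13,3,8,8,25]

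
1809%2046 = 1809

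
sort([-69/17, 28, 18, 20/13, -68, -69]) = [-69, -68, -69/17, 20/13, 18, 28]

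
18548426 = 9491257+9057169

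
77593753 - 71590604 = 6003149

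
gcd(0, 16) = 16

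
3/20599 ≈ 0.000146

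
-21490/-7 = 3070 = 3070.00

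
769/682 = 1 + 87/682 ≈ 1.13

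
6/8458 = 3/4229 ≈ 0.000709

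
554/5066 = 277/2533≈0.109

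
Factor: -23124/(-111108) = 41^1 * 197^(-1) = 41/197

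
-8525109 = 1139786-9664895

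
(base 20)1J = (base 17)25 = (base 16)27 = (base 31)18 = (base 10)39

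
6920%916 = 508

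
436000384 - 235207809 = 200792575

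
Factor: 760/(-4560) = -1*2^(-1)*3^(-1) = -1/6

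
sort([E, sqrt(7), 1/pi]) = [1/pi, sqrt(7), E]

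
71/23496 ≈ 0.00302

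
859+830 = 1689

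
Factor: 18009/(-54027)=-1*3^(-1)=-1/3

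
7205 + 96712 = 103917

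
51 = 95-44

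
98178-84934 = 13244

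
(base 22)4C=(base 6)244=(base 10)100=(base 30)3A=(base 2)1100100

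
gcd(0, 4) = 4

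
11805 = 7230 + 4575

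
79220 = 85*932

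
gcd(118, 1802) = 2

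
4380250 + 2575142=6955392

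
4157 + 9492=13649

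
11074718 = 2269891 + 8804827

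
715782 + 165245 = 881027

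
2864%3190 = 2864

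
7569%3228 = 1113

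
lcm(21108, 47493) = 189972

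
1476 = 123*12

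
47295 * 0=0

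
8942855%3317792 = 2307271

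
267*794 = 211998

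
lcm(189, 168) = 1512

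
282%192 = 90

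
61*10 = 610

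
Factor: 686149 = 686149^1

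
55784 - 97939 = -42155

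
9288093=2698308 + 6589785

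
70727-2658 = 68069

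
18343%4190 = 1583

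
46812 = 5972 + 40840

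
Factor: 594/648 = 2^(-2)*3^(-1)*11^1 = 11/12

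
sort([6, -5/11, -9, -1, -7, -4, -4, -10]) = [-10, -9, -7, -4, -4, -1, -5/11, 6]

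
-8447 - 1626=-10073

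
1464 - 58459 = -56995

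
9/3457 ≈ 0.00260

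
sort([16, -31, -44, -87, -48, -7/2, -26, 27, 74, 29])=[-87, -48, -44, -31, -26, -7/2, 16, 27, 29, 74]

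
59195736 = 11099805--48095931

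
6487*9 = 58383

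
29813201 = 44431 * 671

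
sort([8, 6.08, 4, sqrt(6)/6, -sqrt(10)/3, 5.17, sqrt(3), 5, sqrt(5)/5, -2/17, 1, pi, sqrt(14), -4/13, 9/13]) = [-sqrt(10)/3, -4/13, -2/17, sqrt(6)/6, sqrt(5)/5, 9/13, 1, sqrt(3), pi, sqrt(14), 4, 5, 5.17, 6.08, 8]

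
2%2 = 0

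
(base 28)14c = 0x38c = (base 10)908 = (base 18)2e8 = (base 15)408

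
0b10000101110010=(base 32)8bi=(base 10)8562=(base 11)6484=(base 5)233222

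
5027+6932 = 11959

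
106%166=106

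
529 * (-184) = -97336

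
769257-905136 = -135879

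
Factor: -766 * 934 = -1 * 2^2 * 383^1 * 467^1 = -715444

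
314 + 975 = 1289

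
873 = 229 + 644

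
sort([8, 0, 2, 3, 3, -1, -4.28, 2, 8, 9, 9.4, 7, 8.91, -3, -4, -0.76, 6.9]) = [-4.28, -4, -3, -1, -0.76, 0, 2, 2, 3, 3, 6.9, 7, 8, 8, 8.91, 9, 9.4]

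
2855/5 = 571 = 571.00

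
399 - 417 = -18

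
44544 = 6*7424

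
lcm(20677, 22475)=516925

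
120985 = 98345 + 22640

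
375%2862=375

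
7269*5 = 36345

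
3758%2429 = 1329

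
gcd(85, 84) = 1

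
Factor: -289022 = -1*2^1*144511^1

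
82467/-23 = -3585 - 12/23 ≈ -3585.52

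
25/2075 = 1/83 ≈ 0.0120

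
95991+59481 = 155472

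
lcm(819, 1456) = 13104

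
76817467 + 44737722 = 121555189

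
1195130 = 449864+745266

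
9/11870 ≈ 0.000758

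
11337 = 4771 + 6566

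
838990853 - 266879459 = 572111394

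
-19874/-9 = 2208 + 2/9≈2208.22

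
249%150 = 99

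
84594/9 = 9399+1/3 ≈ 9399.33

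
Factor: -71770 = -1*2^1*5^1*7177^1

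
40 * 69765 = 2790600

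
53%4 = 1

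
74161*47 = 3485567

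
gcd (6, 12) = 6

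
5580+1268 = 6848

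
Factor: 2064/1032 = 2^1 = 2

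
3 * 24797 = 74391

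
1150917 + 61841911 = 62992828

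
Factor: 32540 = 2^2*5^1*1627^1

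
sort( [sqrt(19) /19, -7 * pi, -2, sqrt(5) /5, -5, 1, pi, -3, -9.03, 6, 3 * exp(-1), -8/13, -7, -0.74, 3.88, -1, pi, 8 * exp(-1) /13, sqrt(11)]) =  [-7 * pi, -9.03, -7, -5, -3, -2, -1, -0.74, -8/13, 8 * exp(-1) /13, sqrt(19) /19, sqrt(5) /5, 1, 3 * exp(-1), pi, pi, sqrt(11), 3.88, 6]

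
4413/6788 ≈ 0.650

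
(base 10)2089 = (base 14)a93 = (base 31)25c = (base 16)829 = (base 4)200221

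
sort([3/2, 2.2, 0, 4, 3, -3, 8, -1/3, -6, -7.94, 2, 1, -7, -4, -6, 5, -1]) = [-7.94, -7, -6, -6, -4, -3, -1, -1/3, 0, 1, 3/2, 2, 2.2, 3, 4, 5, 8]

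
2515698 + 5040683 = 7556381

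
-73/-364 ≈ 0.201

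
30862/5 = 6172+2/5 = 6172.40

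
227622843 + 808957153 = 1036579996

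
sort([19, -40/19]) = [-40/19, 19]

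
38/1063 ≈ 0.0357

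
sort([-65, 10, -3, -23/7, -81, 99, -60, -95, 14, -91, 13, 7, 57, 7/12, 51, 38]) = [-95, -91, -81, -65, -60, -23/7, -3, 7/12, 7, 10, 13, 14, 38, 51, 57, 99]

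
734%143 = 19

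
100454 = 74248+26206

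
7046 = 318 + 6728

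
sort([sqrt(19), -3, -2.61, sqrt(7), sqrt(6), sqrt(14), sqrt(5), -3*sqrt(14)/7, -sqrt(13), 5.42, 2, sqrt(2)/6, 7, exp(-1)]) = [-sqrt(13), -3, -2.61, -3*sqrt(14)/7, sqrt(2)/6, exp(-1), 2, sqrt(5), sqrt(6), sqrt(7), sqrt(14), sqrt(19), 5.42, 7]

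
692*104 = 71968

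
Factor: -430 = -1 * 2^1 * 5^1 * 43^1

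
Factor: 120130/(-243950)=-1 * 5^(-1) * 7^(-1) * 17^(-1) * 293^1=-293/595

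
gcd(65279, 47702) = 1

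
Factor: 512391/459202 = 2^(-1)*3^1*11^1*15527^1*229601^(-1)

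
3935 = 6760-2825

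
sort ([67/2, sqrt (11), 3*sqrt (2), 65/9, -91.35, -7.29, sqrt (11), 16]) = [-91.35, -7.29, sqrt (11), sqrt (11), 3*sqrt (2), 65/9, 16, 67/2]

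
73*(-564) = -41172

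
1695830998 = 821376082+874454916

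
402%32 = 18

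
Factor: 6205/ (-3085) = -1*17^1*73^1*617^ (-1) = -1241/617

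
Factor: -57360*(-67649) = 2^4*3^1*5^1*61^1*239^1*1109^1 = 3880346640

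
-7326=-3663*2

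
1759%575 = 34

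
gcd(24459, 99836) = 1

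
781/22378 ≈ 0.0349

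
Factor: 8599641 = 3^1 * 197^1 * 14551^1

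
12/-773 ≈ -0.0155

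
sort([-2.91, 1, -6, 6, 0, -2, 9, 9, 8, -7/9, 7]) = [-6, -2.91, -2, -7/9, 0, 1, 6, 7, 8, 9, 9]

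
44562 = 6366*7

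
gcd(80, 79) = 1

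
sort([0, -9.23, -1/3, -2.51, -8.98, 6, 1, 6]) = [-9.23, -8.98, -2.51, -1/3, 0, 1, 6, 6]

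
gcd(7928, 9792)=8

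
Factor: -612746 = -1*2^1*31^1*9883^1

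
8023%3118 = 1787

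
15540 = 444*35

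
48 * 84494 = 4055712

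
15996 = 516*31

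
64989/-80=-812 - 29/80 ≈ -812.36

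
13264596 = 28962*458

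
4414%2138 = 138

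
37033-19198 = 17835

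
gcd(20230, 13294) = 578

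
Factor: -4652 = -1*2^2*1163^1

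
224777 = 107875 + 116902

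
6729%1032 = 537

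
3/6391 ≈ 0.000469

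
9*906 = 8154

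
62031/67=925 + 56/67 ≈ 925.84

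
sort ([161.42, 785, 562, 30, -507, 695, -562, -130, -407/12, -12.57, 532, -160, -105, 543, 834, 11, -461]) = [-562, -507, -461, -160, -130, -105, -407/12, -12.57, 11, 30, 161.42, 532, 543, 562, 695, 785, 834]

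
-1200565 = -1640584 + 440019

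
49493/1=49493=49493.00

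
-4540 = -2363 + -2177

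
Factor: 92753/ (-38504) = -1*2^ (-3)*4813^ (-1)*92753^1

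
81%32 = 17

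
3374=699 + 2675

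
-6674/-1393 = 4 + 1102/1393 ≈ 4.79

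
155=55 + 100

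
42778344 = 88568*483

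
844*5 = 4220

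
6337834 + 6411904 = 12749738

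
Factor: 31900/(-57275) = -1*2^2*11^1*79^(-1) = -44/79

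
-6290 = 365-6655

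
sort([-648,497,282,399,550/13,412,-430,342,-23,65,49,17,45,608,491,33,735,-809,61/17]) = [-809,-648,-430,-23,61/17,17,33,550/13,45,49,65,282,342,399,412,491,497,608,735]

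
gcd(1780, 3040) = 20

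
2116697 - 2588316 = -471619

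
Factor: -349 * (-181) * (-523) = -1 * 181^1 * 349^1 * 523^1 = -33037387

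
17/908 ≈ 0.0187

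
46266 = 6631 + 39635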